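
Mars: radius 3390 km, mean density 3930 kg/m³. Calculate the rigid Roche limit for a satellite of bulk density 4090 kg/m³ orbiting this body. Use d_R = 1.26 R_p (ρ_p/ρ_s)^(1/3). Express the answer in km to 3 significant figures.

4210 km

d_R = 1.26 × 3390 km × (3930/4090)^(1/3)
    = 4210 km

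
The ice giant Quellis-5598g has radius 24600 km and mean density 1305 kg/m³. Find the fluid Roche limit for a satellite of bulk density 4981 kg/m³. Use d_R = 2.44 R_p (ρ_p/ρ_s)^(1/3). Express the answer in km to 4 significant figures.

38410 km

d_R = 2.44 × 24600 km × (1305/4981)^(1/3)
    = 38410 km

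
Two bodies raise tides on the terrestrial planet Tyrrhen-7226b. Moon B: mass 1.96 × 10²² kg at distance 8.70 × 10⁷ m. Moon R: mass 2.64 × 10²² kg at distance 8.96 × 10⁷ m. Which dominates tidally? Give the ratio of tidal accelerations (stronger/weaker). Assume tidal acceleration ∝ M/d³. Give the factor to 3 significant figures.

Moon R, by a factor of ≈ 1.23

Tidal acceleration ∝ M/d³, so compare M/d³ for each.
Moon B: (1.96 × 10²²) / (8.70 × 10⁷)³ = 2.976 × 10⁻²
Moon R: (2.64 × 10²²) / (8.96 × 10⁷)³ = 3.670 × 10⁻²
Ratio (larger/smaller) = 1.23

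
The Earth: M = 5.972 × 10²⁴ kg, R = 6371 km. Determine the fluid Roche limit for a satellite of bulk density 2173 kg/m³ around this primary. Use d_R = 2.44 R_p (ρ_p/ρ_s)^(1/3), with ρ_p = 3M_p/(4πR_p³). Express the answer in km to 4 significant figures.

ρ_p = 3M_p/(4πR_p³) = 3 × (5.972 × 10²⁴) / (4π × (6.371 × 10⁶ m)³) = 5513 kg/m³
d_R = 2.44 × 6371 km × (5513/2173)^(1/3)
    = 21200 km

21200 km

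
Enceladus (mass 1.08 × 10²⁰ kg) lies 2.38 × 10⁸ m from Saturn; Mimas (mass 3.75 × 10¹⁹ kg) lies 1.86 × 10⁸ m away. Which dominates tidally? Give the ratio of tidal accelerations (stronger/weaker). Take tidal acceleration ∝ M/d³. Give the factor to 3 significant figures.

Enceladus, by a factor of ≈ 1.37

The tide-raising term goes as M/d³ (the gradient of a 1/d² field).
Enceladus: (1.08 × 10²⁰) / (2.38 × 10⁸)³ = 8.011 × 10⁻⁶
Mimas: (3.75 × 10¹⁹) / (1.86 × 10⁸)³ = 5.828 × 10⁻⁶
Ratio (larger/smaller) = 1.37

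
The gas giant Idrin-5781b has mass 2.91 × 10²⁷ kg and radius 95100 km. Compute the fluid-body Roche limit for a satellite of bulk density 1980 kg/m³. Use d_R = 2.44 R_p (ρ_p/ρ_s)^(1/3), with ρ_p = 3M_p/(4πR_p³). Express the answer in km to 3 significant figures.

ρ_p = 3M_p/(4πR_p³) = 3 × (2.91 × 10²⁷) / (4π × (9.51 × 10⁷ m)³) = 808 kg/m³
d_R = 2.44 × 95100 km × (808/1980)^(1/3)
    = 1.72 × 10⁵ km

1.72 × 10⁵ km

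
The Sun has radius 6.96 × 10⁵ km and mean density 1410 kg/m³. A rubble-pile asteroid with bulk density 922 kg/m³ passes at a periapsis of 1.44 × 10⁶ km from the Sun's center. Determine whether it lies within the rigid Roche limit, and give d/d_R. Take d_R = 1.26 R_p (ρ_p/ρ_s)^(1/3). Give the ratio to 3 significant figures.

outside; d/d_R ≈ 1.43

d_R = 1.26 × (6.96 × 10⁵ km) × (1410/922)^(1/3) = 1.010 × 10⁶ km
d/d_R = (1.44 × 10⁶) / (1.010 × 10⁶) = 1.43
Since d/d_R > 1, the body is outside the Roche limit.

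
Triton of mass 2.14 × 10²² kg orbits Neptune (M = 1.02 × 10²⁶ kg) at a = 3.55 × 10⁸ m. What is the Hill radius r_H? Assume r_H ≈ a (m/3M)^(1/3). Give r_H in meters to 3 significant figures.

1.46 × 10⁷ m

r_H ≈ a (m/3M)^(1/3)
    = (3.55 × 10⁸) × (2.14 × 10²² / (3 × 1.02 × 10²⁶))^(1/3)
    = 1.46 × 10⁷ m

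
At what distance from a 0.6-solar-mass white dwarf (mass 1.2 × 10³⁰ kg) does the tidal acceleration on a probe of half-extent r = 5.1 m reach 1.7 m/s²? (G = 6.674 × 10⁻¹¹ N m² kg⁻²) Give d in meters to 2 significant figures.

7.8 × 10⁶ m

2GMr/d³ = a_tidal  ⇒  d = (2GMr / a_tidal)^(1/3)
d = (2 × 6.674×10⁻¹¹ × (1.2 × 10³⁰) × (5.1) / (1.7))^(1/3)
  = 7.8 × 10⁶ m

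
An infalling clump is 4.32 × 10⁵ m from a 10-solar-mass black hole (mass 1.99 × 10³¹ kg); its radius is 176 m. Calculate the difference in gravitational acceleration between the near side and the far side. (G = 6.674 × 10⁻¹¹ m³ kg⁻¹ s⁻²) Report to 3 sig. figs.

Differencing GM/(d−r)² and GM/(d+r)² to first order in r/d gives 4GMr/d³.
Δa = 4GMr/d³
   = 4 × (6.674 × 10⁻¹¹) × (1.99 × 10³¹) × (176) / (4.32 × 10⁵)³
   = 1.16 × 10⁷ m/s²

1.16 × 10⁷ m/s²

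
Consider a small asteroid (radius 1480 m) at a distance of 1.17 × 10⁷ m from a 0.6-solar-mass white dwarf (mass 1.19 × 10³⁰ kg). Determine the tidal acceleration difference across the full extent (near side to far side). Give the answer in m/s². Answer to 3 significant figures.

a_tidal = 4GMr/d³
        = 4 × (6.674 × 10⁻¹¹) × (1.19 × 10³⁰) × (1480) / (1.17 × 10⁷)³
        = 2.94 × 10² m/s²

2.94 × 10² m/s²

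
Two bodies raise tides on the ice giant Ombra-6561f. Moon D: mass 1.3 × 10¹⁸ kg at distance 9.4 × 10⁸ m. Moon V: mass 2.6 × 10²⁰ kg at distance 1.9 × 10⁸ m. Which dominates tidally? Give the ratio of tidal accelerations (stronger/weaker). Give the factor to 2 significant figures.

Tidal acceleration ∝ M/d³, so compare M/d³ for each.
Moon D: (1.3 × 10¹⁸) / (9.4 × 10⁸)³ = 1.565 × 10⁻⁹
Moon V: (2.6 × 10²⁰) / (1.9 × 10⁸)³ = 3.791 × 10⁻⁵
Ratio (larger/smaller) = 24000

Moon V, by a factor of ≈ 24000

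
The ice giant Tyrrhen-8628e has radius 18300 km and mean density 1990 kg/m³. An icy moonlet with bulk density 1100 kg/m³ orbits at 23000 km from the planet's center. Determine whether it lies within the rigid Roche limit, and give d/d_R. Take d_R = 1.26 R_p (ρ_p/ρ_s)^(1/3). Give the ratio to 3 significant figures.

d_R = 1.26 × (18300 km) × (1990/1100)^(1/3) = 28100 km
d/d_R = (23000) / (28100) = 0.819
Since d/d_R < 1, the body is inside the Roche limit.

inside; d/d_R ≈ 0.819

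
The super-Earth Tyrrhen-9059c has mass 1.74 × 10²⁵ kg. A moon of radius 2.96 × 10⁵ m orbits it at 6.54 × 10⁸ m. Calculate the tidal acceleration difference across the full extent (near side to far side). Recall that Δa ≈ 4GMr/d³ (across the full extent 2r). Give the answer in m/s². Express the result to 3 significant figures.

4.92 × 10⁻⁶ m/s²

Δg = 4GMr/d³
   = 4 × (6.674 × 10⁻¹¹) × (1.74 × 10²⁵) × (2.96 × 10⁵) / (6.54 × 10⁸)³
   = 4.92 × 10⁻⁶ m/s²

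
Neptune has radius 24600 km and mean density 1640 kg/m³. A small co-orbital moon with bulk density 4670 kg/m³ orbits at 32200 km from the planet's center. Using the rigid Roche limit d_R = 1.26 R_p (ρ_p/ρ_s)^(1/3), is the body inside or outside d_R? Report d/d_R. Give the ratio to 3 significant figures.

d_R = 1.26 × (24600 km) × (1640/4670)^(1/3) = 21870 km
d/d_R = (32200) / (21870) = 1.47
Since d/d_R > 1, the body is outside the Roche limit.

outside; d/d_R ≈ 1.47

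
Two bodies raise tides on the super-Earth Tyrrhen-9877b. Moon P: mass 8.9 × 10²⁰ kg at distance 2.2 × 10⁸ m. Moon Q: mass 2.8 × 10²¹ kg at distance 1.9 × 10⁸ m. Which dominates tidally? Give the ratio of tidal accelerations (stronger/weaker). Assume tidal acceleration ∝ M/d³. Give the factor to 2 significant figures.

Moon Q, by a factor of ≈ 4.9

The tide-raising term goes as M/d³ (the gradient of a 1/d² field).
Moon P: (8.9 × 10²⁰) / (2.2 × 10⁸)³ = 8.358 × 10⁻⁵
Moon Q: (2.8 × 10²¹) / (1.9 × 10⁸)³ = 4.082 × 10⁻⁴
Ratio (larger/smaller) = 4.9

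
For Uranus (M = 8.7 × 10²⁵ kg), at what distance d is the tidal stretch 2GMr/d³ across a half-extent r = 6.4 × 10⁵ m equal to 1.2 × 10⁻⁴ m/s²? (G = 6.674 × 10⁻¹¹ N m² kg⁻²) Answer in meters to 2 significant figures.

2GMr/d³ = a_tidal  ⇒  d = (2GMr / a_tidal)^(1/3)
d = (2 × 6.674×10⁻¹¹ × (8.7 × 10²⁵) × (6.4 × 10⁵) / (1.2 × 10⁻⁴))^(1/3)
  = 4.0 × 10⁸ m

4.0 × 10⁸ m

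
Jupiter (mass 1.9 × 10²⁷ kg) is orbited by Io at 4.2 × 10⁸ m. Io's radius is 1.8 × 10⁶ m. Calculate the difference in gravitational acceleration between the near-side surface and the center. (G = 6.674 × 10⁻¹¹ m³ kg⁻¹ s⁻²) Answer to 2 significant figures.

Δg = 2GMr/d³
   = 2 × (6.674 × 10⁻¹¹) × (1.9 × 10²⁷) × (1.8 × 10⁶) / (4.2 × 10⁸)³
   = 6.2 × 10⁻³ m/s²

6.2 × 10⁻³ m/s²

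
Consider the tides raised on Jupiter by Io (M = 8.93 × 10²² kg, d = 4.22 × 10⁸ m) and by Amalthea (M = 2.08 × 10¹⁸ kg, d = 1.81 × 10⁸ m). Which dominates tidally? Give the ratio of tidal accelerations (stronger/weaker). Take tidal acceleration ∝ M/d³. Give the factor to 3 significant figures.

Io, by a factor of ≈ 3390

Tidal stretch scales as M/d³; compute that for each body.
Io: (8.93 × 10²²) / (4.22 × 10⁸)³ = 1.188 × 10⁻³
Amalthea: (2.08 × 10¹⁸) / (1.81 × 10⁸)³ = 3.508 × 10⁻⁷
Ratio (larger/smaller) = 3390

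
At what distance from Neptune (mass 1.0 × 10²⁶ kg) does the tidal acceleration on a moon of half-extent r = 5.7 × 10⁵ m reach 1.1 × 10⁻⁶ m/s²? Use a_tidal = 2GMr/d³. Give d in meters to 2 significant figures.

2GMr/d³ = a_tidal  ⇒  d = (2GMr / a_tidal)^(1/3)
d = (2 × 6.674×10⁻¹¹ × (1.0 × 10²⁶) × (5.7 × 10⁵) / (1.1 × 10⁻⁶))^(1/3)
  = 1.9 × 10⁹ m

1.9 × 10⁹ m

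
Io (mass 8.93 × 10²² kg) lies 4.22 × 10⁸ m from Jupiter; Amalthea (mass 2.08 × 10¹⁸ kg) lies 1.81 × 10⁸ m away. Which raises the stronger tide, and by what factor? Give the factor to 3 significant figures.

Io, by a factor of ≈ 3390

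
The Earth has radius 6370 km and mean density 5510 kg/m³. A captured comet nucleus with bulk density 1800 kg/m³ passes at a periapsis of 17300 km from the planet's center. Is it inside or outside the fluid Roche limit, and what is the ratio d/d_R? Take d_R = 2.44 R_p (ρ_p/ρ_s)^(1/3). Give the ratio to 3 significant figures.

d_R = 2.44 × (6370 km) × (5510/1800)^(1/3) = 22570 km
d/d_R = (17300) / (22570) = 0.767
Since d/d_R < 1, the body is inside the Roche limit.

inside; d/d_R ≈ 0.767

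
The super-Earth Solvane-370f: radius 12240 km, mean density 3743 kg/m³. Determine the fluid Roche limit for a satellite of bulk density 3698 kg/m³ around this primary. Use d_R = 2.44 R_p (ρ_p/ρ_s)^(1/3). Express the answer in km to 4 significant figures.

d_R = 2.44 × 12240 km × (3743/3698)^(1/3)
    = 29990 km

29990 km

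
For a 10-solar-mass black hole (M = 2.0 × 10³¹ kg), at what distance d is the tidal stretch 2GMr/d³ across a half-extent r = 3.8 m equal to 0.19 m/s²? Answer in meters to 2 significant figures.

3.8 × 10⁷ m

2GMr/d³ = a_tidal  ⇒  d = (2GMr / a_tidal)^(1/3)
d = (2 × 6.674×10⁻¹¹ × (2.0 × 10³¹) × (3.8) / (0.19))^(1/3)
  = 3.8 × 10⁷ m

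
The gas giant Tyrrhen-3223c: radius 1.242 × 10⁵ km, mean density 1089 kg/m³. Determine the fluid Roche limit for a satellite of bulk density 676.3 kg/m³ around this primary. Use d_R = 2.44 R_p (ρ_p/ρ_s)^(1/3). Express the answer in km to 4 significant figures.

d_R = 2.44 × 1.242 × 10⁵ km × (1089/676.3)^(1/3)
    = 3.552 × 10⁵ km

3.552 × 10⁵ km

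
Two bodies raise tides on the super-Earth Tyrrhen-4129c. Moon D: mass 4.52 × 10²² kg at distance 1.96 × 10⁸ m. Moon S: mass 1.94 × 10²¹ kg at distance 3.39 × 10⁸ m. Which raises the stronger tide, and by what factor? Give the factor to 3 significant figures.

Moon D, by a factor of ≈ 121

Compare M/d³ for the two perturbers:
Moon D: (4.52 × 10²²) / (1.96 × 10⁸)³ = 6.003 × 10⁻³
Moon S: (1.94 × 10²¹) / (3.39 × 10⁸)³ = 4.980 × 10⁻⁵
Ratio (larger/smaller) = 121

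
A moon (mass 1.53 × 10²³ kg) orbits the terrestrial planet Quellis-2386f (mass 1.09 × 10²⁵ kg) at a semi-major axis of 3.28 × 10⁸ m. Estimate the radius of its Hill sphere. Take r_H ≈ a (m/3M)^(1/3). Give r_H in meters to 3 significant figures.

5.49 × 10⁷ m

r_H ≈ a (m/3M)^(1/3)
    = (3.28 × 10⁸) × (1.53 × 10²³ / (3 × 1.09 × 10²⁵))^(1/3)
    = 5.49 × 10⁷ m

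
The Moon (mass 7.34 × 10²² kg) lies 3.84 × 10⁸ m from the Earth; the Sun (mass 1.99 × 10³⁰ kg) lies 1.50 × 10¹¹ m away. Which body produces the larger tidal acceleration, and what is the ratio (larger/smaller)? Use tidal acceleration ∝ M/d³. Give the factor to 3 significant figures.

The Moon, by a factor of ≈ 2.20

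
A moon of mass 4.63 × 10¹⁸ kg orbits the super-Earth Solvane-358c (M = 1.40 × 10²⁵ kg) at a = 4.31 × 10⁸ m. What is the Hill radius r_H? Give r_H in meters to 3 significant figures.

2.07 × 10⁶ m

r_H ≈ a (m/3M)^(1/3)
    = (4.31 × 10⁸) × (4.63 × 10¹⁸ / (3 × 1.40 × 10²⁵))^(1/3)
    = 2.07 × 10⁶ m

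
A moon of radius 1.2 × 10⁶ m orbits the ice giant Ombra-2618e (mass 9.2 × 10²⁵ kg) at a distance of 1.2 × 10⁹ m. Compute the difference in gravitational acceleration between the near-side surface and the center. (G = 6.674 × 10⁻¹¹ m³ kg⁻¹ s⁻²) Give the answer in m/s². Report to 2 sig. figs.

8.5 × 10⁻⁶ m/s²

Δg = 2GMr/d³
   = 2 × (6.674 × 10⁻¹¹) × (9.2 × 10²⁵) × (1.2 × 10⁶) / (1.2 × 10⁹)³
   = 8.5 × 10⁻⁶ m/s²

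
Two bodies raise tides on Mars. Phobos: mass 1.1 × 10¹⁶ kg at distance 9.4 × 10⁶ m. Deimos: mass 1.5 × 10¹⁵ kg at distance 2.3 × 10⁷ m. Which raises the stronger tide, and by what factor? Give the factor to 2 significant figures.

The tide-raising term goes as M/d³ (the gradient of a 1/d² field).
Phobos: (1.1 × 10¹⁶) / (9.4 × 10⁶)³ = 1.324 × 10⁻⁵
Deimos: (1.5 × 10¹⁵) / (2.3 × 10⁷)³ = 1.233 × 10⁻⁷
Ratio (larger/smaller) = 110

Phobos, by a factor of ≈ 110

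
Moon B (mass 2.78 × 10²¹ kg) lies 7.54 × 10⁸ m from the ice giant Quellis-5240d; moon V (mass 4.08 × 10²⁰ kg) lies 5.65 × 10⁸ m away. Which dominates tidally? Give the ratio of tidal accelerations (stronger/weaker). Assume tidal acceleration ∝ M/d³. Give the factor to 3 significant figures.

Moon B, by a factor of ≈ 2.87

Tidal stretch scales as M/d³; compute that for each body.
Moon B: (2.78 × 10²¹) / (7.54 × 10⁸)³ = 6.485 × 10⁻⁶
Moon V: (4.08 × 10²⁰) / (5.65 × 10⁸)³ = 2.262 × 10⁻⁶
Ratio (larger/smaller) = 2.87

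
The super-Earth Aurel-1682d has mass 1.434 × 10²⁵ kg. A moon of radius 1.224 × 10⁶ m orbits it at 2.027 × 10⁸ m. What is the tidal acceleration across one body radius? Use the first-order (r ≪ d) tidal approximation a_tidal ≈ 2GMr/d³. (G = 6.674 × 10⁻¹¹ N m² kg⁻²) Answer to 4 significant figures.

Δa = 2GMr/d³
   = 2 × (6.674 × 10⁻¹¹) × (1.434 × 10²⁵) × (1.224 × 10⁶) / (2.027 × 10⁸)³
   = 2.813 × 10⁻⁴ m/s²

2.813 × 10⁻⁴ m/s²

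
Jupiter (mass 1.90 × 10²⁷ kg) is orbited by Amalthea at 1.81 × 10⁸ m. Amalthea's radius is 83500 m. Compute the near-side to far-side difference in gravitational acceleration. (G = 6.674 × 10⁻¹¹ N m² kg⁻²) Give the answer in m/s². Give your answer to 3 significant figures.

Δa = 4GMr/d³
   = 4 × (6.674 × 10⁻¹¹) × (1.90 × 10²⁷) × (83500) / (1.81 × 10⁸)³
   = 7.14 × 10⁻³ m/s²

7.14 × 10⁻³ m/s²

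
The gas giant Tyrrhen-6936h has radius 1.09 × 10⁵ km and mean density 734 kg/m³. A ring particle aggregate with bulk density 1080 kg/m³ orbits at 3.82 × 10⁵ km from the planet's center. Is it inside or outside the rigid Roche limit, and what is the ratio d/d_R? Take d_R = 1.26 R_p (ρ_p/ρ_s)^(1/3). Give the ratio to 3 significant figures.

d_R = 1.26 × (1.09 × 10⁵ km) × (734/1080)^(1/3) = 1.208 × 10⁵ km
d/d_R = (3.82 × 10⁵) / (1.208 × 10⁵) = 3.16
Since d/d_R > 1, the body is outside the Roche limit.

outside; d/d_R ≈ 3.16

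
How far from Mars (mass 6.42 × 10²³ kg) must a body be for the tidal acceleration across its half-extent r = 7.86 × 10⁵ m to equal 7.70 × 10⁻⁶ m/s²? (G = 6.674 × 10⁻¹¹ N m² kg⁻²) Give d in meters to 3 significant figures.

2.06 × 10⁸ m

2GMr/d³ = a_tidal  ⇒  d = (2GMr / a_tidal)^(1/3)
d = (2 × 6.674×10⁻¹¹ × (6.42 × 10²³) × (7.86 × 10⁵) / (7.70 × 10⁻⁶))^(1/3)
  = 2.06 × 10⁸ m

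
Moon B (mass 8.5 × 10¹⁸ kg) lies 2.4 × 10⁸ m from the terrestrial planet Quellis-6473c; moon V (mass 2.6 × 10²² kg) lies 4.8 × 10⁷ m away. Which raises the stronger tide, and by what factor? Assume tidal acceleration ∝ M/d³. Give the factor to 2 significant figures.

Moon V, by a factor of ≈ 3.8 × 10⁵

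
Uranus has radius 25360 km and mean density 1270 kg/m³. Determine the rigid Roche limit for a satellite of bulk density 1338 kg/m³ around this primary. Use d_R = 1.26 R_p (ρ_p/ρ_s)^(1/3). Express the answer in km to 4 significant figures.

31400 km

d_R = 1.26 × 25360 km × (1270/1338)^(1/3)
    = 31400 km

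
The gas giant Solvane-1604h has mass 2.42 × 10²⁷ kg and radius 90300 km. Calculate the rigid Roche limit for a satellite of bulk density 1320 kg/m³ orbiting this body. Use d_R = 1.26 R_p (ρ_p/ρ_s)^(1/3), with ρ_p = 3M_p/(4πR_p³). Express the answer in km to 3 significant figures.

ρ_p = 3M_p/(4πR_p³) = 3 × (2.42 × 10²⁷) / (4π × (9.03 × 10⁷ m)³) = 785 kg/m³
d_R = 1.26 × 90300 km × (785/1320)^(1/3)
    = 95700 km

95700 km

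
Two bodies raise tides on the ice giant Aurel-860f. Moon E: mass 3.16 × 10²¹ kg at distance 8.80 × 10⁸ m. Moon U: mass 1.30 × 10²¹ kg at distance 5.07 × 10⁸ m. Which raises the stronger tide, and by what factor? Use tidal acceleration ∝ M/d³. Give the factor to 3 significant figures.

Moon U, by a factor of ≈ 2.15

Tidal acceleration ∝ M/d³, so compare M/d³ for each.
Moon E: (3.16 × 10²¹) / (8.80 × 10⁸)³ = 4.637 × 10⁻⁶
Moon U: (1.30 × 10²¹) / (5.07 × 10⁸)³ = 9.975 × 10⁻⁶
Ratio (larger/smaller) = 2.15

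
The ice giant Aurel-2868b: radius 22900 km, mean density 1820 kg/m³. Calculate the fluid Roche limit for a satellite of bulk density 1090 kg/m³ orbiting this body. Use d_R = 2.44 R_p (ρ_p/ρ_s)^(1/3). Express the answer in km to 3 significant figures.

66300 km

d_R = 2.44 × 22900 km × (1820/1090)^(1/3)
    = 66300 km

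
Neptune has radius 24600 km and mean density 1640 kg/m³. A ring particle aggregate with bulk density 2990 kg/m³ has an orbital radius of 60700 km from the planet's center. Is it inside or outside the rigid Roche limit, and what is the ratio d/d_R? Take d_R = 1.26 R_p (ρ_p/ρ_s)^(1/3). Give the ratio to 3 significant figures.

d_R = 1.26 × (24600 km) × (1640/2990)^(1/3) = 25370 km
d/d_R = (60700) / (25370) = 2.39
Since d/d_R > 1, the body is outside the Roche limit.

outside; d/d_R ≈ 2.39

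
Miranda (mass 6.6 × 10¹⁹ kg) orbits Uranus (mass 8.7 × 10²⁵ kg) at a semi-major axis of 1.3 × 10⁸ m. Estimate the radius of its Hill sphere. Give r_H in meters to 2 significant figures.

r_H ≈ a (m/3M)^(1/3)
    = (1.3 × 10⁸) × (6.6 × 10¹⁹ / (3 × 8.7 × 10²⁵))^(1/3)
    = 8.2 × 10⁵ m

8.2 × 10⁵ m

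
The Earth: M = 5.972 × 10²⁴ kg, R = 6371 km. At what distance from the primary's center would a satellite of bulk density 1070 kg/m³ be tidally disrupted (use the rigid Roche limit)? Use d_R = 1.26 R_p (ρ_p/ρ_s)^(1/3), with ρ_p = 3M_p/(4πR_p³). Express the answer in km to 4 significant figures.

ρ_p = 3M_p/(4πR_p³) = 3 × (5.972 × 10²⁴) / (4π × (6.371 × 10⁶ m)³) = 5513 kg/m³
d_R = 1.26 × 6371 km × (5513/1070)^(1/3)
    = 13860 km

13860 km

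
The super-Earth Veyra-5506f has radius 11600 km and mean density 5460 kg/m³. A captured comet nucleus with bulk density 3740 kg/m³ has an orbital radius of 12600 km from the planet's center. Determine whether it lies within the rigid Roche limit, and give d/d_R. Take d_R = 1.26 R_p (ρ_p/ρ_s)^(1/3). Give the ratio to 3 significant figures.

inside; d/d_R ≈ 0.760

d_R = 1.26 × (11600 km) × (5460/3740)^(1/3) = 16580 km
d/d_R = (12600) / (16580) = 0.760
Since d/d_R < 1, the body is inside the Roche limit.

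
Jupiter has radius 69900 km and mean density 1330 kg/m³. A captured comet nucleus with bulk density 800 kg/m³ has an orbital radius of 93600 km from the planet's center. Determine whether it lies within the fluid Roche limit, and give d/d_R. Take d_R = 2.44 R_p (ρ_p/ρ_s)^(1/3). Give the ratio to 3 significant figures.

d_R = 2.44 × (69900 km) × (1330/800)^(1/3) = 2.020 × 10⁵ km
d/d_R = (93600) / (2.020 × 10⁵) = 0.463
Since d/d_R < 1, the body is inside the Roche limit.

inside; d/d_R ≈ 0.463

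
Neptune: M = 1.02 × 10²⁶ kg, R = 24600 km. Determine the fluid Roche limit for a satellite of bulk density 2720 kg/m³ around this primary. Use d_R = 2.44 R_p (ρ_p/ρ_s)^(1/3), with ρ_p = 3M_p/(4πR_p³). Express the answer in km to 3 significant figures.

ρ_p = 3M_p/(4πR_p³) = 3 × (1.02 × 10²⁶) / (4π × (2.46 × 10⁷ m)³) = 1640 kg/m³
d_R = 2.44 × 24600 km × (1640/2720)^(1/3)
    = 50700 km

50700 km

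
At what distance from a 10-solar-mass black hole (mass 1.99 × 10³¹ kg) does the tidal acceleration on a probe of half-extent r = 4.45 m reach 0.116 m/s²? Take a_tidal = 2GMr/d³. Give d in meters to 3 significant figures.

2GMr/d³ = a_tidal  ⇒  d = (2GMr / a_tidal)^(1/3)
d = (2 × 6.674×10⁻¹¹ × (1.99 × 10³¹) × (4.45) / (0.116))^(1/3)
  = 4.67 × 10⁷ m

4.67 × 10⁷ m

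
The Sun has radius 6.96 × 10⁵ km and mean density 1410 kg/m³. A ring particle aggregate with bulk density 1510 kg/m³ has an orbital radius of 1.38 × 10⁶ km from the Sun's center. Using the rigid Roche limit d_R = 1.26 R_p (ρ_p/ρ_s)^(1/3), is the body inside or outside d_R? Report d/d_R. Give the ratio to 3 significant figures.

outside; d/d_R ≈ 1.61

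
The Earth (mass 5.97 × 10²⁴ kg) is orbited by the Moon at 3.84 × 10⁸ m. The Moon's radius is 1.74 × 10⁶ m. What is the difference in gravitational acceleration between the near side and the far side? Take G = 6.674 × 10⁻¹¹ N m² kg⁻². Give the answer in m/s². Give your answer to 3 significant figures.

Δa = 4GMr/d³
   = 4 × (6.674 × 10⁻¹¹) × (5.97 × 10²⁴) × (1.74 × 10⁶) / (3.84 × 10⁸)³
   = 4.90 × 10⁻⁵ m/s²

4.90 × 10⁻⁵ m/s²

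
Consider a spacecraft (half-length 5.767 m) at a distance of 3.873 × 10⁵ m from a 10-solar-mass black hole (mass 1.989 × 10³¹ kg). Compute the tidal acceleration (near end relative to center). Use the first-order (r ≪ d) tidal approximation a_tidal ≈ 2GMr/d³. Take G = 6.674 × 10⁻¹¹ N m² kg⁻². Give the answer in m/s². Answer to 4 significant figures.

Δg = 2GMr/d³
   = 2 × (6.674 × 10⁻¹¹) × (1.989 × 10³¹) × (5.767) / (3.873 × 10⁵)³
   = 2.635 × 10⁵ m/s²

2.635 × 10⁵ m/s²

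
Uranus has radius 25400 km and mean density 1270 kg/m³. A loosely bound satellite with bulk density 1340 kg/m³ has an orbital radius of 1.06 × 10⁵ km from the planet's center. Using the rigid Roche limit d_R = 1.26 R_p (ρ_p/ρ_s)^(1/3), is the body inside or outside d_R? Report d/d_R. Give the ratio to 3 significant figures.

d_R = 1.26 × (25400 km) × (1270/1340)^(1/3) = 31440 km
d/d_R = (1.06 × 10⁵) / (31440) = 3.37
Since d/d_R > 1, the body is outside the Roche limit.

outside; d/d_R ≈ 3.37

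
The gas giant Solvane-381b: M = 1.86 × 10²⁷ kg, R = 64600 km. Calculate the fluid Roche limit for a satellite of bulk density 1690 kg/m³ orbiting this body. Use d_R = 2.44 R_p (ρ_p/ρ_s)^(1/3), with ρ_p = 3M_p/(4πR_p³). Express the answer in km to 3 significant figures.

ρ_p = 3M_p/(4πR_p³) = 3 × (1.86 × 10²⁷) / (4π × (6.46 × 10⁷ m)³) = 1650 kg/m³
d_R = 2.44 × 64600 km × (1650/1690)^(1/3)
    = 1.56 × 10⁵ km

1.56 × 10⁵ km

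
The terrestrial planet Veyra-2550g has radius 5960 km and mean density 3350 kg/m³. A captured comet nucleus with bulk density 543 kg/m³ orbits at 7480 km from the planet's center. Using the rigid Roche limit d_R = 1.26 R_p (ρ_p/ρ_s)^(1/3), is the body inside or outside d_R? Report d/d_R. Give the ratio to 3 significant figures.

d_R = 1.26 × (5960 km) × (3350/543)^(1/3) = 13770 km
d/d_R = (7480) / (13770) = 0.543
Since d/d_R < 1, the body is inside the Roche limit.

inside; d/d_R ≈ 0.543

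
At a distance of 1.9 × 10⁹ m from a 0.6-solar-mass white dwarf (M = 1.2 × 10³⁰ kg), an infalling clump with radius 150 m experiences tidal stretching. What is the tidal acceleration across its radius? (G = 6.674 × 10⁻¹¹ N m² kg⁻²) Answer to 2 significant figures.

3.5 × 10⁻⁶ m/s²

Differencing GM/(d−r)² and GM/d² to first order in r/d gives 2GMr/d³.
Δa = 2GMr/d³
   = 2 × (6.674 × 10⁻¹¹) × (1.2 × 10³⁰) × (150) / (1.9 × 10⁹)³
   = 3.5 × 10⁻⁶ m/s²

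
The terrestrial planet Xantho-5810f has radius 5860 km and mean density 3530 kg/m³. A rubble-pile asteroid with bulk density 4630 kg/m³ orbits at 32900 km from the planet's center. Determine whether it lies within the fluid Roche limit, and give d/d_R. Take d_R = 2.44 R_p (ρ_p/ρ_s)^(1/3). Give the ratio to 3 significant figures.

outside; d/d_R ≈ 2.52

d_R = 2.44 × (5860 km) × (3530/4630)^(1/3) = 13060 km
d/d_R = (32900) / (13060) = 2.52
Since d/d_R > 1, the body is outside the Roche limit.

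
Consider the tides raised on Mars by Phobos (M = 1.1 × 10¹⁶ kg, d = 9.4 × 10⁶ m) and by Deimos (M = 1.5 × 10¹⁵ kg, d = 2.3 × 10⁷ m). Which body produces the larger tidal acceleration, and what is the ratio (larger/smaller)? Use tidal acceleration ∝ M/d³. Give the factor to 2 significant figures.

Tidal acceleration ∝ M/d³, so compare M/d³ for each.
Phobos: (1.1 × 10¹⁶) / (9.4 × 10⁶)³ = 1.324 × 10⁻⁵
Deimos: (1.5 × 10¹⁵) / (2.3 × 10⁷)³ = 1.233 × 10⁻⁷
Ratio (larger/smaller) = 110

Phobos, by a factor of ≈ 110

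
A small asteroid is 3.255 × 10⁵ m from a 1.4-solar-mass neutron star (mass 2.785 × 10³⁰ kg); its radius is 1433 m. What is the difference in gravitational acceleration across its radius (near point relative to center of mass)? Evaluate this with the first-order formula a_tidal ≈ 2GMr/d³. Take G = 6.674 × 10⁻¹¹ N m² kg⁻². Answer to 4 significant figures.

1.545 × 10⁷ m/s²

a_tidal = 2GMr/d³
        = 2 × (6.674 × 10⁻¹¹) × (2.785 × 10³⁰) × (1433) / (3.255 × 10⁵)³
        = 1.545 × 10⁷ m/s²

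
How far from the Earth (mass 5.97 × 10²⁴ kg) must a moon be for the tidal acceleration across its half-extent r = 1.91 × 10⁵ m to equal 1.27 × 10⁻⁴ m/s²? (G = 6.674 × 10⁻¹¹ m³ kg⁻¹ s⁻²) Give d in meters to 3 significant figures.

1.06 × 10⁸ m

2GMr/d³ = a_tidal  ⇒  d = (2GMr / a_tidal)^(1/3)
d = (2 × 6.674×10⁻¹¹ × (5.97 × 10²⁴) × (1.91 × 10⁵) / (1.27 × 10⁻⁴))^(1/3)
  = 1.06 × 10⁸ m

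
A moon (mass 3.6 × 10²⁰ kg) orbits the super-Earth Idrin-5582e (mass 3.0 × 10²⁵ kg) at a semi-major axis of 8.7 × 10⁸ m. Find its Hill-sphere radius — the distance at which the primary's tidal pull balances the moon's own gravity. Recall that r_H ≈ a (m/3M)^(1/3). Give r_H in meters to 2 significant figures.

1.4 × 10⁷ m

r_H ≈ a (m/3M)^(1/3)
    = (8.7 × 10⁸) × (3.6 × 10²⁰ / (3 × 3.0 × 10²⁵))^(1/3)
    = 1.4 × 10⁷ m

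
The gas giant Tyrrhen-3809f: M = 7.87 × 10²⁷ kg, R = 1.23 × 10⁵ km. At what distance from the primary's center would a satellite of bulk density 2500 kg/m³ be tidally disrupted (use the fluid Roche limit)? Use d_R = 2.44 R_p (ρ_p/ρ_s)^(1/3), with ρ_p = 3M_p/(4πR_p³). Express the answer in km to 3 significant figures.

2.22 × 10⁵ km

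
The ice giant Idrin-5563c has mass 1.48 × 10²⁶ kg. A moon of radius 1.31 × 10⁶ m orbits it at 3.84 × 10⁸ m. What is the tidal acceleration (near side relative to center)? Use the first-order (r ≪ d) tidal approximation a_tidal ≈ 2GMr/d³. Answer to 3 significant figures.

4.57 × 10⁻⁴ m/s²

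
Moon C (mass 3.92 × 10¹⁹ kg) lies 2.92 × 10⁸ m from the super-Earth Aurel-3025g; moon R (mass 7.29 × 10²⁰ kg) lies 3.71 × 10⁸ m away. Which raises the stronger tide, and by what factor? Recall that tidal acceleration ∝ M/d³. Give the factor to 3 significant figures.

Tidal stretch scales as M/d³; compute that for each body.
Moon C: (3.92 × 10¹⁹) / (2.92 × 10⁸)³ = 1.574 × 10⁻⁶
Moon R: (7.29 × 10²⁰) / (3.71 × 10⁸)³ = 1.428 × 10⁻⁵
Ratio (larger/smaller) = 9.07

Moon R, by a factor of ≈ 9.07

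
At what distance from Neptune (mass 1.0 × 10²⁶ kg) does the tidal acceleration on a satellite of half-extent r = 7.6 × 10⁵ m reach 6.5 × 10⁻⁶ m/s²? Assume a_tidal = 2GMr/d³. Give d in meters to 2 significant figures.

2GMr/d³ = a_tidal  ⇒  d = (2GMr / a_tidal)^(1/3)
d = (2 × 6.674×10⁻¹¹ × (1.0 × 10²⁶) × (7.6 × 10⁵) / (6.5 × 10⁻⁶))^(1/3)
  = 1.2 × 10⁹ m

1.2 × 10⁹ m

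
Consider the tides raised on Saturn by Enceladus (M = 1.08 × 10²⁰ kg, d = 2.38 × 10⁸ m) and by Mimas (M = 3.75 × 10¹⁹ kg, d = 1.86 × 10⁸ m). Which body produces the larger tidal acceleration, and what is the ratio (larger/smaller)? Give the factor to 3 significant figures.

Tidal acceleration ∝ M/d³, so compare M/d³ for each.
Enceladus: (1.08 × 10²⁰) / (2.38 × 10⁸)³ = 8.011 × 10⁻⁶
Mimas: (3.75 × 10¹⁹) / (1.86 × 10⁸)³ = 5.828 × 10⁻⁶
Ratio (larger/smaller) = 1.37

Enceladus, by a factor of ≈ 1.37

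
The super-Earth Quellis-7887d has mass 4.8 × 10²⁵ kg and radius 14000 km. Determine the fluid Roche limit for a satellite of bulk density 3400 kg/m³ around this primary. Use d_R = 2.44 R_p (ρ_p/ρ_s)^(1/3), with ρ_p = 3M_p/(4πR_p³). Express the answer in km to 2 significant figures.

37000 km

ρ_p = 3M_p/(4πR_p³) = 3 × (4.8 × 10²⁵) / (4π × (1.4 × 10⁷ m)³) = 4200 kg/m³
d_R = 2.44 × 14000 km × (4200/3400)^(1/3)
    = 37000 km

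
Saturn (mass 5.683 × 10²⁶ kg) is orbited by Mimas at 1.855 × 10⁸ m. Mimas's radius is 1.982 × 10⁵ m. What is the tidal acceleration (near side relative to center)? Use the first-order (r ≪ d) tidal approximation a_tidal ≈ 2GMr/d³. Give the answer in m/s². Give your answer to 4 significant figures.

Differencing GM/(d−r)² and GM/d² to first order in r/d gives 2GMr/d³.
a_tidal = 2GMr/d³
        = 2 × (6.674 × 10⁻¹¹) × (5.683 × 10²⁶) × (1.982 × 10⁵) / (1.855 × 10⁸)³
        = 2.355 × 10⁻³ m/s²

2.355 × 10⁻³ m/s²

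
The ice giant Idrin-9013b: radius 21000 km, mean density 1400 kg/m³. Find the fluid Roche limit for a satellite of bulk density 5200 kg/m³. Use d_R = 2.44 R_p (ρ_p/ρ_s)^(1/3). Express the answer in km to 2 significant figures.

d_R = 2.44 × 21000 km × (1400/5200)^(1/3)
    = 33000 km

33000 km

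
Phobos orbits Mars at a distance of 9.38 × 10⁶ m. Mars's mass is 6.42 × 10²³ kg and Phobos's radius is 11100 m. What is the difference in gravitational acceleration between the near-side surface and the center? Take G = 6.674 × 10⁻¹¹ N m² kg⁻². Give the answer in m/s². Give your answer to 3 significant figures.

1.15 × 10⁻³ m/s²

Differencing GM/(d−r)² and GM/d² to first order in r/d gives 2GMr/d³.
a_tidal = 2GMr/d³
        = 2 × (6.674 × 10⁻¹¹) × (6.42 × 10²³) × (11100) / (9.38 × 10⁶)³
        = 1.15 × 10⁻³ m/s²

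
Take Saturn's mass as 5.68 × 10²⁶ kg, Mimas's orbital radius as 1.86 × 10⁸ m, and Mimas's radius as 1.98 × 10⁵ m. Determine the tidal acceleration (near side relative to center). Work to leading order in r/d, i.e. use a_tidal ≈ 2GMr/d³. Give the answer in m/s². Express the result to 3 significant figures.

a_tidal = 2GMr/d³
        = 2 × (6.674 × 10⁻¹¹) × (5.68 × 10²⁶) × (1.98 × 10⁵) / (1.86 × 10⁸)³
        = 2.33 × 10⁻³ m/s²

2.33 × 10⁻³ m/s²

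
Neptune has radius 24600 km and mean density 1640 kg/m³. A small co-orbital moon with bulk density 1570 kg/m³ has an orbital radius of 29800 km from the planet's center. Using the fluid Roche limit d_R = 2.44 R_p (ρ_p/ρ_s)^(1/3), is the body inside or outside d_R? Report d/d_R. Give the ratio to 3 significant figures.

d_R = 2.44 × (24600 km) × (1640/1570)^(1/3) = 60900 km
d/d_R = (29800) / (60900) = 0.489
Since d/d_R < 1, the body is inside the Roche limit.

inside; d/d_R ≈ 0.489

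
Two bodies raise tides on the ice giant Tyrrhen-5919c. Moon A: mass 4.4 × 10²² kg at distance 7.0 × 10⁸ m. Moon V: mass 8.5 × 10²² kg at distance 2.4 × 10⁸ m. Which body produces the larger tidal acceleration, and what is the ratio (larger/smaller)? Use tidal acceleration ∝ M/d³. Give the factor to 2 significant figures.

Tidal acceleration ∝ M/d³, so compare M/d³ for each.
Moon A: (4.4 × 10²²) / (7.0 × 10⁸)³ = 1.283 × 10⁻⁴
Moon V: (8.5 × 10²²) / (2.4 × 10⁸)³ = 6.149 × 10⁻³
Ratio (larger/smaller) = 48

Moon V, by a factor of ≈ 48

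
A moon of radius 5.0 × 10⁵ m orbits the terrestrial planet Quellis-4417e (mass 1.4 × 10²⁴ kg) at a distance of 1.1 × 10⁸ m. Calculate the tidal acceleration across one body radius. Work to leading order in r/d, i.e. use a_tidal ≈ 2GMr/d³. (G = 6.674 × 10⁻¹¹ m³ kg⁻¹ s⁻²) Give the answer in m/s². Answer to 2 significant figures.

a_tidal = 2GMr/d³
        = 2 × (6.674 × 10⁻¹¹) × (1.4 × 10²⁴) × (5.0 × 10⁵) / (1.1 × 10⁸)³
        = 7.0 × 10⁻⁵ m/s²

7.0 × 10⁻⁵ m/s²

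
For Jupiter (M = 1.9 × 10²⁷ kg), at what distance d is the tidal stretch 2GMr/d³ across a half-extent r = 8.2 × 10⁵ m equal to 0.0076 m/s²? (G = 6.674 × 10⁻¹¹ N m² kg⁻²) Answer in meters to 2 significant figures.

3.0 × 10⁸ m

2GMr/d³ = a_tidal  ⇒  d = (2GMr / a_tidal)^(1/3)
d = (2 × 6.674×10⁻¹¹ × (1.9 × 10²⁷) × (8.2 × 10⁵) / (0.0076))^(1/3)
  = 3.0 × 10⁸ m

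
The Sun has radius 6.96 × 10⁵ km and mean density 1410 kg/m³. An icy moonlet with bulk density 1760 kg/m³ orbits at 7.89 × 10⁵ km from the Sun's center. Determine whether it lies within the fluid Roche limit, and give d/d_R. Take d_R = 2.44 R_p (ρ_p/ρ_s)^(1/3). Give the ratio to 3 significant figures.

d_R = 2.44 × (6.96 × 10⁵ km) × (1410/1760)^(1/3) = 1.577 × 10⁶ km
d/d_R = (7.89 × 10⁵) / (1.577 × 10⁶) = 0.500
Since d/d_R < 1, the body is inside the Roche limit.

inside; d/d_R ≈ 0.500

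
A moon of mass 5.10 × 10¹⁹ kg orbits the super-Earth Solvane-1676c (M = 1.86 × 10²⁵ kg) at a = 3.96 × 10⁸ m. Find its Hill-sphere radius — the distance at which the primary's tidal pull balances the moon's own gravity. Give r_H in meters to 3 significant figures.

3.84 × 10⁶ m

r_H ≈ a (m/3M)^(1/3)
    = (3.96 × 10⁸) × (5.10 × 10¹⁹ / (3 × 1.86 × 10²⁵))^(1/3)
    = 3.84 × 10⁶ m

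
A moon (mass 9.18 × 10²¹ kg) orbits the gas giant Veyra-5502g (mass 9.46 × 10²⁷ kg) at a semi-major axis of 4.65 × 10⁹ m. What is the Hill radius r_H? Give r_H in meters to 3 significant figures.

3.19 × 10⁷ m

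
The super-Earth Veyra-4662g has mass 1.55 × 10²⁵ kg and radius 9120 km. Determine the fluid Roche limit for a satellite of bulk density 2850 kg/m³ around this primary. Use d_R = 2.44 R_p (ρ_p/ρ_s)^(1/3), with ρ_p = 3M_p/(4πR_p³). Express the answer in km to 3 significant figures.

26600 km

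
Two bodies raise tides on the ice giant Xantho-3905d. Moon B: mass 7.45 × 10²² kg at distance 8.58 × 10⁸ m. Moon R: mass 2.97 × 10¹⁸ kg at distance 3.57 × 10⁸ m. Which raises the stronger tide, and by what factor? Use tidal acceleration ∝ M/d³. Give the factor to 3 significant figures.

Tidal stretch scales as M/d³; compute that for each body.
Moon B: (7.45 × 10²²) / (8.58 × 10⁸)³ = 1.179 × 10⁻⁴
Moon R: (2.97 × 10¹⁸) / (3.57 × 10⁸)³ = 6.528 × 10⁻⁸
Ratio (larger/smaller) = 1810

Moon B, by a factor of ≈ 1810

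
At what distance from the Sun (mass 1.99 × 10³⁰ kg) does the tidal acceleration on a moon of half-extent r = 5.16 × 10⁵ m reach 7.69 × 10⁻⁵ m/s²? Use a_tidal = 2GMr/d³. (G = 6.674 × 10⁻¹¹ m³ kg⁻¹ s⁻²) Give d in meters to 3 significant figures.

1.21 × 10¹⁰ m

2GMr/d³ = a_tidal  ⇒  d = (2GMr / a_tidal)^(1/3)
d = (2 × 6.674×10⁻¹¹ × (1.99 × 10³⁰) × (5.16 × 10⁵) / (7.69 × 10⁻⁵))^(1/3)
  = 1.21 × 10¹⁰ m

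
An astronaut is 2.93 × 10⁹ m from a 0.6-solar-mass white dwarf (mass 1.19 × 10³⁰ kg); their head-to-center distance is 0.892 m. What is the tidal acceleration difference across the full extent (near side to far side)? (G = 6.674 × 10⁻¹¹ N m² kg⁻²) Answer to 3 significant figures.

Δg = 4GMr/d³
   = 4 × (6.674 × 10⁻¹¹) × (1.19 × 10³⁰) × (0.892) / (2.93 × 10⁹)³
   = 1.13 × 10⁻⁸ m/s²

1.13 × 10⁻⁸ m/s²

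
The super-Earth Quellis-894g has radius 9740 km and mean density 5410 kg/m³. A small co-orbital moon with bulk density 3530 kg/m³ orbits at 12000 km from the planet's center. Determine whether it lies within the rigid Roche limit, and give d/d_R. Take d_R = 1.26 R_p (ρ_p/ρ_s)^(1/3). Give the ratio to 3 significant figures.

inside; d/d_R ≈ 0.848

d_R = 1.26 × (9740 km) × (5410/3530)^(1/3) = 14150 km
d/d_R = (12000) / (14150) = 0.848
Since d/d_R < 1, the body is inside the Roche limit.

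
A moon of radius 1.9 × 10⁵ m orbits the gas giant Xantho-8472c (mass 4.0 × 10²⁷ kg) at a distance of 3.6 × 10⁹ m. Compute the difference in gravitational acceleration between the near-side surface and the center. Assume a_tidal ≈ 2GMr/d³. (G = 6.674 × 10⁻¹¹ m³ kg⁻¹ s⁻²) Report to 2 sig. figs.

Since r ≪ d, expand the inverse-square field across one radius to get the leading 2GMr/d³ term.
Δg = 2GMr/d³
   = 2 × (6.674 × 10⁻¹¹) × (4.0 × 10²⁷) × (1.9 × 10⁵) / (3.6 × 10⁹)³
   = 2.2 × 10⁻⁶ m/s²

2.2 × 10⁻⁶ m/s²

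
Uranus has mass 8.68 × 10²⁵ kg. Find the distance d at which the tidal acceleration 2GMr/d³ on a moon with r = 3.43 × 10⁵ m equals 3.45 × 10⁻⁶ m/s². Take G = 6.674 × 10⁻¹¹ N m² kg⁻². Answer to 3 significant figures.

2GMr/d³ = a_tidal  ⇒  d = (2GMr / a_tidal)^(1/3)
d = (2 × 6.674×10⁻¹¹ × (8.68 × 10²⁵) × (3.43 × 10⁵) / (3.45 × 10⁻⁶))^(1/3)
  = 1.05 × 10⁹ m

1.05 × 10⁹ m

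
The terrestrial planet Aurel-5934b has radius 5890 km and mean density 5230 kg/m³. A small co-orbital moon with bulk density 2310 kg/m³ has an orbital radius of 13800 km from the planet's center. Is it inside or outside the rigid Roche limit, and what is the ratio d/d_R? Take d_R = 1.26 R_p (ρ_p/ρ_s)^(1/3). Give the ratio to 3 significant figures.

outside; d/d_R ≈ 1.42

d_R = 1.26 × (5890 km) × (5230/2310)^(1/3) = 9745 km
d/d_R = (13800) / (9745) = 1.42
Since d/d_R > 1, the body is outside the Roche limit.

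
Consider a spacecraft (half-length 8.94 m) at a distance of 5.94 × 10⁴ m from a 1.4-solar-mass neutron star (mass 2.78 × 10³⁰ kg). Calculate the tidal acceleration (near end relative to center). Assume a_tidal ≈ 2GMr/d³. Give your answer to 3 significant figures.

a_tidal = 2GMr/d³
        = 2 × (6.674 × 10⁻¹¹) × (2.78 × 10³⁰) × (8.94) / (5.94 × 10⁴)³
        = 1.58 × 10⁷ m/s²

1.58 × 10⁷ m/s²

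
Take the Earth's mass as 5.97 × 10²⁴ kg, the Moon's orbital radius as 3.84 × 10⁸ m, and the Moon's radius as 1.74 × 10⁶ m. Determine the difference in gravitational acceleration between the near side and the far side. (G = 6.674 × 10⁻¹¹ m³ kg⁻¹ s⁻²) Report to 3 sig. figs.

4.90 × 10⁻⁵ m/s²

Δa = 4GMr/d³
   = 4 × (6.674 × 10⁻¹¹) × (5.97 × 10²⁴) × (1.74 × 10⁶) / (3.84 × 10⁸)³
   = 4.90 × 10⁻⁵ m/s²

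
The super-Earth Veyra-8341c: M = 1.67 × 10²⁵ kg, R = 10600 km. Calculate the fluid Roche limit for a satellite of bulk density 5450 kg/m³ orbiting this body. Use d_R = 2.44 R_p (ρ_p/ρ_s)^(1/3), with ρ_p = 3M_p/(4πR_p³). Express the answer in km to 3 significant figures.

22000 km

ρ_p = 3M_p/(4πR_p³) = 3 × (1.67 × 10²⁵) / (4π × (1.06 × 10⁷ m)³) = 3350 kg/m³
d_R = 2.44 × 10600 km × (3350/5450)^(1/3)
    = 22000 km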